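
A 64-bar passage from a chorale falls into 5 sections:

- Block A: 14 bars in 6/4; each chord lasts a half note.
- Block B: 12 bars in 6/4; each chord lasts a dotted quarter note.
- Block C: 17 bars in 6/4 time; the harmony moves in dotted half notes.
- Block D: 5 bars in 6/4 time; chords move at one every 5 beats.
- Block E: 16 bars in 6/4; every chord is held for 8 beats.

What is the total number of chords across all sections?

142 chords

A: 14·6 = 84 beats, 84/2 = 42 chords.
B: 12·6 = 72 beats, 72/1.5 = 48 chords.
C: 17·6 = 102 beats, 102/3 = 34 chords.
D: 5·6 = 30 beats, 30/5 = 6 chords.
E: 16·6 = 96 beats, 96/8 = 12 chords.
Total: 42 + 48 + 34 + 6 + 12 = 142.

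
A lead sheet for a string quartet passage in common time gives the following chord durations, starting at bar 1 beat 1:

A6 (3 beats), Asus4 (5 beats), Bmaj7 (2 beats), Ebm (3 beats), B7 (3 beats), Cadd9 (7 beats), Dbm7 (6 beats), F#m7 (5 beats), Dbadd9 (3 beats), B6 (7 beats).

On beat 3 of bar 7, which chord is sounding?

Beat 3 of bar 7 is beat (7−1)×4 + 3 = 27 overall.
Running totals: A6 ends at 3, Asus4 ends at 8, Bmaj7 ends at 10, Ebm ends at 13, B7 ends at 16, Cadd9 ends at 23, Dbm7 ends at 29.
Beat 27 falls within Dbm7.

Dbm7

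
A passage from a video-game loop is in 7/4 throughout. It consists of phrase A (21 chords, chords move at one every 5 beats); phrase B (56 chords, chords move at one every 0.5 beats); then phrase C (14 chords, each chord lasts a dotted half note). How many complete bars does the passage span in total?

A: 21 × 5 = 105 beats = 15 bars.
B: 56 × 0.5 = 28 beats = 4 bars.
C: 14 × 3 = 42 beats = 6 bars.
Total: 15 + 4 + 6 = 25 bars.

25 bars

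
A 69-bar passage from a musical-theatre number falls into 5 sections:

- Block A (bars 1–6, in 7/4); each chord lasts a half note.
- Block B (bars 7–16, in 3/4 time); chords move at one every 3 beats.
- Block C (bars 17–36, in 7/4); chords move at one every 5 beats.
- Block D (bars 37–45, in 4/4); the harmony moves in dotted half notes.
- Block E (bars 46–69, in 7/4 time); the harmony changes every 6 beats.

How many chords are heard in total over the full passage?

A: 6·7 = 42 beats, 42/2 = 21 chords.
B: 10·3 = 30 beats, 30/3 = 10 chords.
C: 20·7 = 140 beats, 140/5 = 28 chords.
D: 9·4 = 36 beats, 36/3 = 12 chords.
E: 24·7 = 168 beats, 168/6 = 28 chords.
Total: 21 + 10 + 28 + 12 + 28 = 99.

99 chords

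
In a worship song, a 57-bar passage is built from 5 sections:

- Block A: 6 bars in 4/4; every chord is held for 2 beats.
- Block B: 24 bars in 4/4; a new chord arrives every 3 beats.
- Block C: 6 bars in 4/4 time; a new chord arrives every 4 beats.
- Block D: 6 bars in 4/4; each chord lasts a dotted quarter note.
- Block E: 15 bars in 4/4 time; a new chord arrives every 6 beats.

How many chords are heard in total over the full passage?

76 chords

A: 6 bars × 4 beats = 24 beats; 2 beats/chord → 12 chords.
B: 24 bars × 4 beats = 96 beats; 3 beats/chord → 32 chords.
C: 6 bars × 4 beats = 24 beats; 4 beats/chord → 6 chords.
D: 6 bars × 4 beats = 24 beats; 1.5 beats/chord → 16 chords.
E: 15 bars × 4 beats = 60 beats; 6 beats/chord → 10 chords.
Total: 12 + 32 + 6 + 16 + 10 = 76.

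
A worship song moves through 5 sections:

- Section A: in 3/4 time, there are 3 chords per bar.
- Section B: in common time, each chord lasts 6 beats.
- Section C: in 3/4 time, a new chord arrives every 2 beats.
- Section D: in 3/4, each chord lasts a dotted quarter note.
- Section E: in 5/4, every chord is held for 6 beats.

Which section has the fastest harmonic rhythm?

A: 3 beats/bar ÷ 1 beat/chord = 3 chords/bar.
B: 4 beats/bar ÷ 6 beats/chord = 2/3 chords/bar.
C: 3 beats/bar ÷ 2 beats/chord = 1.5 chords/bar.
D: 3 beats/bar ÷ 1.5 beats/chord = 2 chords/bar.
E: 5 beats/bar ÷ 6 beats/chord = 5/6 chords/bar.
Fastest is A at 3 chords/bar.

Section A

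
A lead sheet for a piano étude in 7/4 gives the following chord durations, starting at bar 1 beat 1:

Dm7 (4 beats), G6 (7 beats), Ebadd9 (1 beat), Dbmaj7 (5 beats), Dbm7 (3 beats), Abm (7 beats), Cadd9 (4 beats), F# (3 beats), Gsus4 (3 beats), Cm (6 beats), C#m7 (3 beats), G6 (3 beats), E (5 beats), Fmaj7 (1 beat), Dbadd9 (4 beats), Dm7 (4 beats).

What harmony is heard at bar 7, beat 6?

Beat 6 of bar 7 is beat (7−1)×7 + 6 = 48 overall.
Running totals: Dm7 ends at 4, G6 ends at 11, Ebadd9 ends at 12, Dbmaj7 ends at 17, Dbm7 ends at 20, Abm ends at 27, Cadd9 ends at 31, F# ends at 34, Gsus4 ends at 37, Cm ends at 43, C#m7 ends at 46, G6 ends at 49.
Beat 48 falls within G6.

G6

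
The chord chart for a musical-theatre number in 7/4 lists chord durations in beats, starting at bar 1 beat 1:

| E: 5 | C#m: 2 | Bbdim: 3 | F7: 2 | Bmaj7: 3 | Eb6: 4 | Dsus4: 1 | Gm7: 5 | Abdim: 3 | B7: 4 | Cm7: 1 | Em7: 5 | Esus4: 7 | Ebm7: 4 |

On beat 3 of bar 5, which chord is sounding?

B7

Beat 3 of bar 5 is beat (5−1)×7 + 3 = 31 overall.
Running totals: E ends at 5, C#m ends at 7, Bbdim ends at 10, F7 ends at 12, Bmaj7 ends at 15, Eb6 ends at 19, Dsus4 ends at 20, Gm7 ends at 25, Abdim ends at 28, B7 ends at 32.
Beat 31 falls within B7.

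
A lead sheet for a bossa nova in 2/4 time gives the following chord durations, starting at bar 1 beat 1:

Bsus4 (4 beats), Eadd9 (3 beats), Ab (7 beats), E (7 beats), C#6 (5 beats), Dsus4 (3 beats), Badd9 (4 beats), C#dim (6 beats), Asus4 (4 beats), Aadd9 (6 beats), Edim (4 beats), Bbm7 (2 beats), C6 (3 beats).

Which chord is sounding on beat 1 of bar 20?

Beat 1 of bar 20 is beat (20−1)×2 + 1 = 39 overall.
Running totals: Bsus4 ends at 4, Eadd9 ends at 7, Ab ends at 14, E ends at 21, C#6 ends at 26, Dsus4 ends at 29, Badd9 ends at 33, C#dim ends at 39.
Beat 39 falls within C#dim.

C#dim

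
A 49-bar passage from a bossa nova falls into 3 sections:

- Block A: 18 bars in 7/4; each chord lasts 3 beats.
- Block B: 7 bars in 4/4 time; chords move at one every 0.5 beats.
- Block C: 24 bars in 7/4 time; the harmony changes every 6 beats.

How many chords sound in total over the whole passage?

126 chords

A: 18·7 = 126 beats, 126/3 = 42 chords.
B: 7·4 = 28 beats, 28/0.5 = 56 chords.
C: 24·7 = 168 beats, 168/6 = 28 chords.
Total: 42 + 56 + 28 = 126.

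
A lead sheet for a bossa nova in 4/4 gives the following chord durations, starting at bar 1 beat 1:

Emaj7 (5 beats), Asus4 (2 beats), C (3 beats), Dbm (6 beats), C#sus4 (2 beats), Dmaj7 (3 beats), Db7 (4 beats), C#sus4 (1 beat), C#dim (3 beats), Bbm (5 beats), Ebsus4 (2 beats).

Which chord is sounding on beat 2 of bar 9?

Bbm

Beat 2 of bar 9 is beat (9−1)×4 + 2 = 34 overall.
Running totals: Emaj7 ends at 5, Asus4 ends at 7, C ends at 10, Dbm ends at 16, C#sus4 ends at 18, Dmaj7 ends at 21, Db7 ends at 25, C#sus4 ends at 26, C#dim ends at 29, Bbm ends at 34.
Beat 34 falls within Bbm.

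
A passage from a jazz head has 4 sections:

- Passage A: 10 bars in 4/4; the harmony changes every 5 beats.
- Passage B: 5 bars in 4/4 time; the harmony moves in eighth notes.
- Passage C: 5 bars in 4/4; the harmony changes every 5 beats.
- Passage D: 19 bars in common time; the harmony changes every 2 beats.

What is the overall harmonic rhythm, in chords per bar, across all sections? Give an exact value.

A: 10 bars of 4 beats is 40 beats; at 5 beats each that's 8 chords.
B: 5 bars of 4 beats is 20 beats; at 0.5 beats each that's 40 chords.
C: 5 bars of 4 beats is 20 beats; at 5 beats each that's 4 chords.
D: 19 bars of 4 beats is 76 beats; at 2 beats each that's 38 chords.
Overall: 90 chords over 39 bars → 90/39 = 30/13 chords per bar.

30/13 chords per bar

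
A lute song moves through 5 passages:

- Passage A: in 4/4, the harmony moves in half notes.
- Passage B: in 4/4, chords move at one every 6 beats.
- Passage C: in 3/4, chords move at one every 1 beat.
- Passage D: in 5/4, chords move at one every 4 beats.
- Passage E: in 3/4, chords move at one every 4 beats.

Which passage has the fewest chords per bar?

Passage B

A: 4/2 = 2 chords/bar.
B: 4/6 = 2/3 chords/bar.
C: 3/1 = 3 chords/bar.
D: 5/4 = 1.25 chords/bar.
E: 3/4 = 0.75 chords/bar.
Slowest is B at 2/3 chords/bar.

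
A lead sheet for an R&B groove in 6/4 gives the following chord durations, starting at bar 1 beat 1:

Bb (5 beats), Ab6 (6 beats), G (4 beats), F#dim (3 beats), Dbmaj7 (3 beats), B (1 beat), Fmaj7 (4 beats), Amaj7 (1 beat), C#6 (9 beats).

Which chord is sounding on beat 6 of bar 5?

C#6

Beat 6 of bar 5 is beat (5−1)×6 + 6 = 30 overall.
Running totals: Bb ends at 5, Ab6 ends at 11, G ends at 15, F#dim ends at 18, Dbmaj7 ends at 21, B ends at 22, Fmaj7 ends at 26, Amaj7 ends at 27, C#6 ends at 36.
Beat 30 falls within C#6.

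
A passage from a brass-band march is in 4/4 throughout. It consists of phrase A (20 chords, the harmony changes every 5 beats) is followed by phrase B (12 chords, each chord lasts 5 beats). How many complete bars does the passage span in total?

A: 20 × 5 = 100 beats = 25 bars.
B: 12 × 5 = 60 beats = 15 bars.
Total: 25 + 15 = 40 bars.

40 bars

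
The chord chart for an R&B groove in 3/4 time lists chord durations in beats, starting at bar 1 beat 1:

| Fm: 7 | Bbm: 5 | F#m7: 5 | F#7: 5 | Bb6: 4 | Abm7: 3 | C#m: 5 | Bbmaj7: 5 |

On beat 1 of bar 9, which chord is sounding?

Beat 1 of bar 9 is beat (9−1)×3 + 1 = 25 overall.
Running totals: Fm ends at 7, Bbm ends at 12, F#m7 ends at 17, F#7 ends at 22, Bb6 ends at 26.
Beat 25 falls within Bb6.

Bb6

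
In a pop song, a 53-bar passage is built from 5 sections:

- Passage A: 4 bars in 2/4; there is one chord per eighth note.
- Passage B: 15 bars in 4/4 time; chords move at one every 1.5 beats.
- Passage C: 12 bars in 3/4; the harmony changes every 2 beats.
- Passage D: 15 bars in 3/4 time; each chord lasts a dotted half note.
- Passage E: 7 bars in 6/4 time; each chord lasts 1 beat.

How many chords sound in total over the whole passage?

131 chords

A has 8 beats and chords last 0.5 each, so 16 chords.
B has 60 beats and chords last 1.5 each, so 40 chords.
C has 36 beats and chords last 2 each, so 18 chords.
D has 45 beats and chords last 3 each, so 15 chords.
E has 42 beats and chords last 1 each, so 42 chords.
Total: 16 + 40 + 18 + 15 + 42 = 131.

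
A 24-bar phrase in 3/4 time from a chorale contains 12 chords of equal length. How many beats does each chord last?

24 bars × 3 beats/bar = 72 beats total.
72 beats ÷ 12 chords = 6 beats per chord.

6 beats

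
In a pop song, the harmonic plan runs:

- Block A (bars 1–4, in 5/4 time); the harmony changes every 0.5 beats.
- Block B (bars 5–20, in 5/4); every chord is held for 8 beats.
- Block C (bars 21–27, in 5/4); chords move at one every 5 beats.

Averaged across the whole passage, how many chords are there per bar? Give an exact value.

19/9 chords per bar

A: 4 × 5 = 20 beats ÷ 0.5 = 40 chords.
B: 16 × 5 = 80 beats ÷ 8 = 10 chords.
C: 7 × 5 = 35 beats ÷ 5 = 7 chords.
Overall: 57 chords over 27 bars → 57/27 = 19/9 chords per bar.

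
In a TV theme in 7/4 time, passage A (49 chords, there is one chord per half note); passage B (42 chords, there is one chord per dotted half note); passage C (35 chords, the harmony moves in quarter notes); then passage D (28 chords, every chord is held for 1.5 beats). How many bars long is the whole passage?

43 bars

A: 49 × 2 = 98 beats = 14 bars.
B: 42 × 3 = 126 beats = 18 bars.
C: 35 × 1 = 35 beats = 5 bars.
D: 28 × 1.5 = 42 beats = 6 bars.
Total: 14 + 18 + 5 + 6 = 43 bars.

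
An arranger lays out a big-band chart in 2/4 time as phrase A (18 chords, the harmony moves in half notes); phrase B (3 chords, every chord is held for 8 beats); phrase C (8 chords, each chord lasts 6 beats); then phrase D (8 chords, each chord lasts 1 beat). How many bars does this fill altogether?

58 bars

A: 18 × 2 = 36 beats = 18 bars.
B: 3 × 8 = 24 beats = 12 bars.
C: 8 × 6 = 48 beats = 24 bars.
D: 8 × 1 = 8 beats = 4 bars.
Total: 18 + 12 + 24 + 4 = 58 bars.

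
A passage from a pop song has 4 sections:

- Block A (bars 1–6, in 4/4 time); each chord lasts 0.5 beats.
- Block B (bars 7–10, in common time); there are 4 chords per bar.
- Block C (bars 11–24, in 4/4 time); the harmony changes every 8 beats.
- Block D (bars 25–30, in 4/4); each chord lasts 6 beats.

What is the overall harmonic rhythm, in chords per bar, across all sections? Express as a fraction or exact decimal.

A: 6 × 4 = 24 beats ÷ 0.5 = 48 chords.
B: 4 × 4 = 16 beats ÷ 1 = 16 chords.
C: 14 × 4 = 56 beats ÷ 8 = 7 chords.
D: 6 × 4 = 24 beats ÷ 6 = 4 chords.
Overall: 75 chords over 30 bars → 75/30 = 2.5 chords per bar.

2.5 chords per bar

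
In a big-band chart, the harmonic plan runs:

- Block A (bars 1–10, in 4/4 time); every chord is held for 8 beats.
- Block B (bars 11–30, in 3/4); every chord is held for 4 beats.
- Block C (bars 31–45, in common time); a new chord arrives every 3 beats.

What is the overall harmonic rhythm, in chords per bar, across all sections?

A: 10 bars of 4 beats is 40 beats; at 8 beats each that's 5 chords.
B: 20 bars of 3 beats is 60 beats; at 4 beats each that's 15 chords.
C: 15 bars of 4 beats is 60 beats; at 3 beats each that's 20 chords.
Overall: 40 chords over 45 bars → 40/45 = 8/9 chords per bar.

8/9 chords per bar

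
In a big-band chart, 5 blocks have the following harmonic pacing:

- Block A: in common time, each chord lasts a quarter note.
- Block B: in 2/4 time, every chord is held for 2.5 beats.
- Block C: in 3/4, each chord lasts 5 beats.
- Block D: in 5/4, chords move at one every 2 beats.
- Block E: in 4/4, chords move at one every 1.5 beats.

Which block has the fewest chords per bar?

A: 4/1 = 4 chords/bar.
B: 2/2.5 = 0.8 chords/bar.
C: 3/5 = 0.6 chords/bar.
D: 5/2 = 2.5 chords/bar.
E: 4/1.5 = 8/3 chords/bar.
Slowest is C at 0.6 chords/bar.

Block C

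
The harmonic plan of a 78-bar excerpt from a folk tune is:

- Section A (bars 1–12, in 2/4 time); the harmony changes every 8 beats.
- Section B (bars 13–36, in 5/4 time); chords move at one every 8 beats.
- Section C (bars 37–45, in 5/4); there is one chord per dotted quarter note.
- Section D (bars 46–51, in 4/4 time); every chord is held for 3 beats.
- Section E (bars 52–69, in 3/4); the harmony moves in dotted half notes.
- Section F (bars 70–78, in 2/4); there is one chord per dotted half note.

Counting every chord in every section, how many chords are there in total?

A: 12 bars × 2 beats = 24 beats; 8 beats/chord → 3 chords.
B: 24 bars × 5 beats = 120 beats; 8 beats/chord → 15 chords.
C: 9 bars × 5 beats = 45 beats; 1.5 beats/chord → 30 chords.
D: 6 bars × 4 beats = 24 beats; 3 beats/chord → 8 chords.
E: 18 bars × 3 beats = 54 beats; 3 beats/chord → 18 chords.
F: 9 bars × 2 beats = 18 beats; 3 beats/chord → 6 chords.
Total: 3 + 15 + 30 + 8 + 18 + 6 = 80.

80 chords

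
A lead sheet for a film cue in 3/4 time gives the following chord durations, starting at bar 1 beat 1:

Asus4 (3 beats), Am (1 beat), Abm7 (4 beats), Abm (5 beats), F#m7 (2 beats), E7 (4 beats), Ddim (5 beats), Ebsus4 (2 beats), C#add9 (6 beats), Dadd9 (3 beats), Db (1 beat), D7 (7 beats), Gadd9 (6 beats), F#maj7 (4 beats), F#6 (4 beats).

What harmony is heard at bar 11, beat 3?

Beat 3 of bar 11 is beat (11−1)×3 + 3 = 33 overall.
Running totals: Asus4 ends at 3, Am ends at 4, Abm7 ends at 8, Abm ends at 13, F#m7 ends at 15, E7 ends at 19, Ddim ends at 24, Ebsus4 ends at 26, C#add9 ends at 32, Dadd9 ends at 35.
Beat 33 falls within Dadd9.

Dadd9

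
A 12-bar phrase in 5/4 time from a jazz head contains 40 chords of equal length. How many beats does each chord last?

1.5 beats

12 bars × 5 beats/bar = 60 beats total.
60 beats ÷ 40 chords = 1.5 beats per chord.
(That is a dotted quarter note.)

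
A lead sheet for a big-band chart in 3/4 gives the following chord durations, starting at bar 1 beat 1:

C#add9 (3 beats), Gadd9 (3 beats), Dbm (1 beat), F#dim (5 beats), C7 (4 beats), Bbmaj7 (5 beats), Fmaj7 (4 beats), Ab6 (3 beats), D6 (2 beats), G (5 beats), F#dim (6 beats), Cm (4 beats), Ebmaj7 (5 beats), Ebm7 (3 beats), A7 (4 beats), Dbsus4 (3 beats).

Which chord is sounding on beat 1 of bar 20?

Beat 1 of bar 20 is beat (20−1)×3 + 1 = 58 overall.
Running totals: C#add9 ends at 3, Gadd9 ends at 6, Dbm ends at 7, F#dim ends at 12, C7 ends at 16, Bbmaj7 ends at 21, Fmaj7 ends at 25, Ab6 ends at 28, D6 ends at 30, G ends at 35, F#dim ends at 41, Cm ends at 45, Ebmaj7 ends at 50, Ebm7 ends at 53, A7 ends at 57, Dbsus4 ends at 60.
Beat 58 falls within Dbsus4.

Dbsus4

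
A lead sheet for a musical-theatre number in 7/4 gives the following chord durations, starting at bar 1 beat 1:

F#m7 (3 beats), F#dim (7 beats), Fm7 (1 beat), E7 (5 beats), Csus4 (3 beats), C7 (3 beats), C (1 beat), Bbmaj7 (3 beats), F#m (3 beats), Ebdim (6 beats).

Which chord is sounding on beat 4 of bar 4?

Beat 4 of bar 4 is beat (4−1)×7 + 4 = 25 overall.
Running totals: F#m7 ends at 3, F#dim ends at 10, Fm7 ends at 11, E7 ends at 16, Csus4 ends at 19, C7 ends at 22, C ends at 23, Bbmaj7 ends at 26.
Beat 25 falls within Bbmaj7.

Bbmaj7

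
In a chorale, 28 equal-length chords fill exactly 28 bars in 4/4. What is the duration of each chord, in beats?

4 beats

28 bars × 4 beats/bar = 112 beats total.
112 beats ÷ 28 chords = 4 beats per chord.
(That is a whole note.)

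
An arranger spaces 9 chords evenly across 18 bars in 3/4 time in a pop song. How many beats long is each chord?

6 beats

18 bars × 3 beats/bar = 54 beats total.
54 beats ÷ 9 chords = 6 beats per chord.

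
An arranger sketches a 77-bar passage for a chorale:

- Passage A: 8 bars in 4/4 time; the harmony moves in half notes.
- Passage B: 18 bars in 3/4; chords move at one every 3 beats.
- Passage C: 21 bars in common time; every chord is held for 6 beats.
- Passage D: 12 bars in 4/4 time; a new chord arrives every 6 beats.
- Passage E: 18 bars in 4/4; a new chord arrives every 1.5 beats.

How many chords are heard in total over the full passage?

A has 32 beats and chords last 2 each, so 16 chords.
B has 54 beats and chords last 3 each, so 18 chords.
C has 84 beats and chords last 6 each, so 14 chords.
D has 48 beats and chords last 6 each, so 8 chords.
E has 72 beats and chords last 1.5 each, so 48 chords.
Total: 16 + 18 + 14 + 8 + 48 = 104.

104 chords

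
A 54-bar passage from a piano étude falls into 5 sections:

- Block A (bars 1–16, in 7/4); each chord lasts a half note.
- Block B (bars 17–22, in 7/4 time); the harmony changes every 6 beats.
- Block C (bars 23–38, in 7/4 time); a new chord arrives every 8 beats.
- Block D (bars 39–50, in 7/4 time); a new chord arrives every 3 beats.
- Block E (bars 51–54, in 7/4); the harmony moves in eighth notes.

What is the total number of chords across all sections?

161 chords

A: 16·7 = 112 beats, 112/2 = 56 chords.
B: 6·7 = 42 beats, 42/6 = 7 chords.
C: 16·7 = 112 beats, 112/8 = 14 chords.
D: 12·7 = 84 beats, 84/3 = 28 chords.
E: 4·7 = 28 beats, 28/0.5 = 56 chords.
Total: 56 + 7 + 14 + 28 + 56 = 161.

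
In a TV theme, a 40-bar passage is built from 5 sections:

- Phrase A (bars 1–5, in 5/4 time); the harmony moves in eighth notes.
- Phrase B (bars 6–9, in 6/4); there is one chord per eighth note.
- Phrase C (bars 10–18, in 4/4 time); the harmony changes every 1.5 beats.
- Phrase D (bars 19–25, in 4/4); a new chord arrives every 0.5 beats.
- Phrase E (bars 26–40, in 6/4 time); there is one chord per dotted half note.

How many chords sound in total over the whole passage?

A: 5·5 = 25 beats, 25/0.5 = 50 chords.
B: 4·6 = 24 beats, 24/0.5 = 48 chords.
C: 9·4 = 36 beats, 36/1.5 = 24 chords.
D: 7·4 = 28 beats, 28/0.5 = 56 chords.
E: 15·6 = 90 beats, 90/3 = 30 chords.
Total: 50 + 48 + 24 + 56 + 30 = 208.

208 chords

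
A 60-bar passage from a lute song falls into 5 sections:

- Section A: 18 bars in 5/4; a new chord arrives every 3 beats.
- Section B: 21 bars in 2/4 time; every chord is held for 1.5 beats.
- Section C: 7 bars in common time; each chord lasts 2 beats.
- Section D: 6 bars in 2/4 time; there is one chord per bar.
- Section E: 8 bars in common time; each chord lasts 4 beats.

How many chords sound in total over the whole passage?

86 chords

A has 90 beats and chords last 3 each, so 30 chords.
B has 42 beats and chords last 1.5 each, so 28 chords.
C has 28 beats and chords last 2 each, so 14 chords.
D has 12 beats and chords last 2 each, so 6 chords.
E has 32 beats and chords last 4 each, so 8 chords.
Total: 30 + 28 + 14 + 6 + 8 = 86.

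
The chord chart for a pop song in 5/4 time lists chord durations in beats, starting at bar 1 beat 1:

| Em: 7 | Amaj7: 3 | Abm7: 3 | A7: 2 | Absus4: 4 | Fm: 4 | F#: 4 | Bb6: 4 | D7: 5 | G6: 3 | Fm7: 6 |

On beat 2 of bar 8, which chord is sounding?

G6

Beat 2 of bar 8 is beat (8−1)×5 + 2 = 37 overall.
Running totals: Em ends at 7, Amaj7 ends at 10, Abm7 ends at 13, A7 ends at 15, Absus4 ends at 19, Fm ends at 23, F# ends at 27, Bb6 ends at 31, D7 ends at 36, G6 ends at 39.
Beat 37 falls within G6.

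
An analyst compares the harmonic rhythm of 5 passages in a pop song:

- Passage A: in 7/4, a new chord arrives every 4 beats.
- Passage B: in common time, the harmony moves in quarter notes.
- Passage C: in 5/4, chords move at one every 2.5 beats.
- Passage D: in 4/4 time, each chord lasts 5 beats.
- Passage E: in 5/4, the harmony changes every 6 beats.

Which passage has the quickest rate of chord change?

Passage B

A: each chord is 4 beats in 7/4, so 1.75 per bar.
B: each chord is 1 beat in 4/4, so 4 per bar.
C: each chord is 2.5 beats in 5/4, so 2 per bar.
D: each chord is 5 beats in 4/4, so 0.8 per bar.
E: each chord is 6 beats in 5/4, so 5/6 per bar.
Fastest is B at 4 chords/bar.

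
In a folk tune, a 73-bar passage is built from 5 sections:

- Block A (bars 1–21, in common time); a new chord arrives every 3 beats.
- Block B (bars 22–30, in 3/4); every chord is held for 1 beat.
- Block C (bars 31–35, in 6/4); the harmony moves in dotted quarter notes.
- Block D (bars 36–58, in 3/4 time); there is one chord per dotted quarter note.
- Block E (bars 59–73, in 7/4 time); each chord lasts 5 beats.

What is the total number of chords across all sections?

142 chords

A: 21 bars × 4 beats = 84 beats; 3 beats/chord → 28 chords.
B: 9 bars × 3 beats = 27 beats; 1 beat/chord → 27 chords.
C: 5 bars × 6 beats = 30 beats; 1.5 beats/chord → 20 chords.
D: 23 bars × 3 beats = 69 beats; 1.5 beats/chord → 46 chords.
E: 15 bars × 7 beats = 105 beats; 5 beats/chord → 21 chords.
Total: 28 + 27 + 20 + 46 + 21 = 142.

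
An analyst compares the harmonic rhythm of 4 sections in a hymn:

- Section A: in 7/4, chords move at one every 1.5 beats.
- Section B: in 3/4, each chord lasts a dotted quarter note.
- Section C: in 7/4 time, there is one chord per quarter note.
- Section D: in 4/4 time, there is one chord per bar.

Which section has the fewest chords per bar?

Section D

A: 7 beats/bar ÷ 1.5 beats/chord = 14/3 chords/bar.
B: 3 beats/bar ÷ 1.5 beats/chord = 2 chords/bar.
C: 7 beats/bar ÷ 1 beat/chord = 7 chords/bar.
D: 4 beats/bar ÷ 4 beats/chord = 1 chord/bar.
Slowest is D at 1 chords/bar.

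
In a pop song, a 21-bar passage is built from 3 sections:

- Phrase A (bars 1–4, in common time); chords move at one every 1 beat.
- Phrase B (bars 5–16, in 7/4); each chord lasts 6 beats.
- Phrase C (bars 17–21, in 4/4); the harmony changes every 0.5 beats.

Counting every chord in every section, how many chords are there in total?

70 chords

A: 4 bars × 4 beats = 16 beats; 1 beat/chord → 16 chords.
B: 12 bars × 7 beats = 84 beats; 6 beats/chord → 14 chords.
C: 5 bars × 4 beats = 20 beats; 0.5 beats/chord → 40 chords.
Total: 16 + 14 + 40 = 70.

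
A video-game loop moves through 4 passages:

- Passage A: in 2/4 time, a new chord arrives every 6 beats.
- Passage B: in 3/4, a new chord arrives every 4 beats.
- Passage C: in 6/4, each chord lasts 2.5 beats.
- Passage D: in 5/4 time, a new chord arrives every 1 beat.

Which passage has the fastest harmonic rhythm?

Passage D

A: each chord is 6 beats in 2/4, so 1/3 per bar.
B: each chord is 4 beats in 3/4, so 0.75 per bar.
C: each chord is 2.5 beats in 6/4, so 2.4 per bar.
D: each chord is 1 beat in 5/4, so 5 per bar.
Fastest is D at 5 chords/bar.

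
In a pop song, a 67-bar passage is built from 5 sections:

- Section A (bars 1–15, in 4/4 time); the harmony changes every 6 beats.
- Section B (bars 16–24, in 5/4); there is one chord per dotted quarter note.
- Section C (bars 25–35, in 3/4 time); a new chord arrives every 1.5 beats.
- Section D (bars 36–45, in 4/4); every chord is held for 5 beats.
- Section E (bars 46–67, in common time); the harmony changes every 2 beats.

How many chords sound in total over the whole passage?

114 chords

A: 15·4 = 60 beats, 60/6 = 10 chords.
B: 9·5 = 45 beats, 45/1.5 = 30 chords.
C: 11·3 = 33 beats, 33/1.5 = 22 chords.
D: 10·4 = 40 beats, 40/5 = 8 chords.
E: 22·4 = 88 beats, 88/2 = 44 chords.
Total: 10 + 30 + 22 + 8 + 44 = 114.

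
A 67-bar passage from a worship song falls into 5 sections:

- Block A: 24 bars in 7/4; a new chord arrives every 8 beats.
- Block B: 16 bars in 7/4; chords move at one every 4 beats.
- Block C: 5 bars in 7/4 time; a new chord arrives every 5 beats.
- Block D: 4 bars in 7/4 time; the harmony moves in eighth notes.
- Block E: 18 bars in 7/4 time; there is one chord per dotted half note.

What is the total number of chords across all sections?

154 chords

A: 24 bars × 7 beats = 168 beats; 8 beats/chord → 21 chords.
B: 16 bars × 7 beats = 112 beats; 4 beats/chord → 28 chords.
C: 5 bars × 7 beats = 35 beats; 5 beats/chord → 7 chords.
D: 4 bars × 7 beats = 28 beats; 0.5 beats/chord → 56 chords.
E: 18 bars × 7 beats = 126 beats; 3 beats/chord → 42 chords.
Total: 21 + 28 + 7 + 56 + 42 = 154.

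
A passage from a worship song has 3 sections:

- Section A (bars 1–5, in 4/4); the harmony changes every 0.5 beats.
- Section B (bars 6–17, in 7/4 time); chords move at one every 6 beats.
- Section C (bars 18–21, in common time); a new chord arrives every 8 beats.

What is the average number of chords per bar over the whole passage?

A: 5 × 4 = 20 beats ÷ 0.5 = 40 chords.
B: 12 × 7 = 84 beats ÷ 6 = 14 chords.
C: 4 × 4 = 16 beats ÷ 8 = 2 chords.
Overall: 56 chords over 21 bars → 56/21 = 8/3 chords per bar.

8/3 chords per bar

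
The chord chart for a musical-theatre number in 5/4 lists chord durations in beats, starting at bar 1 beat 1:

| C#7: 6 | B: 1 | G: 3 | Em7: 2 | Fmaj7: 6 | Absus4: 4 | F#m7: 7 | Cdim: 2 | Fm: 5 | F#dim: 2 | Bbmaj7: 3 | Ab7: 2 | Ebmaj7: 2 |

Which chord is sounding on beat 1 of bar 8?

Fm

Beat 1 of bar 8 is beat (8−1)×5 + 1 = 36 overall.
Running totals: C#7 ends at 6, B ends at 7, G ends at 10, Em7 ends at 12, Fmaj7 ends at 18, Absus4 ends at 22, F#m7 ends at 29, Cdim ends at 31, Fm ends at 36.
Beat 36 falls within Fm.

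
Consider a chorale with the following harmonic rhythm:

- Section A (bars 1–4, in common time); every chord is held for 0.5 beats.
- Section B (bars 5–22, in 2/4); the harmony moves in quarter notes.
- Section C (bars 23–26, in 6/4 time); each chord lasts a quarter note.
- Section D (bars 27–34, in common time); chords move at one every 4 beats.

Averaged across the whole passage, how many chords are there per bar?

50/17 chords per bar

A: 4 bars of 4 beats is 16 beats; at 0.5 beats each that's 32 chords.
B: 18 bars of 2 beats is 36 beats; at 1 beat each that's 36 chords.
C: 4 bars of 6 beats is 24 beats; at 1 beat each that's 24 chords.
D: 8 bars of 4 beats is 32 beats; at 4 beats each that's 8 chords.
Overall: 100 chords over 34 bars → 100/34 = 50/17 chords per bar.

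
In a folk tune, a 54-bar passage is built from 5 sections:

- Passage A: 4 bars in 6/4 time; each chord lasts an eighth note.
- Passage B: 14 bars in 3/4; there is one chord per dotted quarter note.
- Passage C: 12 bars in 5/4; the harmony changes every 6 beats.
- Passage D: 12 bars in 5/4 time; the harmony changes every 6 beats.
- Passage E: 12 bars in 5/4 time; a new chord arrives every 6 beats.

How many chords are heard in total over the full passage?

106 chords

A has 24 beats and chords last 0.5 each, so 48 chords.
B has 42 beats and chords last 1.5 each, so 28 chords.
C has 60 beats and chords last 6 each, so 10 chords.
D has 60 beats and chords last 6 each, so 10 chords.
E has 60 beats and chords last 6 each, so 10 chords.
Total: 48 + 28 + 10 + 10 + 10 = 106.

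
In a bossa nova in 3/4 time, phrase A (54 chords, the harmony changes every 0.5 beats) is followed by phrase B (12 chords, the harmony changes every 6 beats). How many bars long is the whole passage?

A: 54 × 0.5 = 27 beats = 9 bars.
B: 12 × 6 = 72 beats = 24 bars.
Total: 9 + 24 = 33 bars.

33 bars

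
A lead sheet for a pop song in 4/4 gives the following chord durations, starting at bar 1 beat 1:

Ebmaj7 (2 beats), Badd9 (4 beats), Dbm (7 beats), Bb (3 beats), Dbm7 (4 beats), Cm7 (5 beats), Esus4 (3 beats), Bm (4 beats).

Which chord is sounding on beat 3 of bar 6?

Beat 3 of bar 6 is beat (6−1)×4 + 3 = 23 overall.
Running totals: Ebmaj7 ends at 2, Badd9 ends at 6, Dbm ends at 13, Bb ends at 16, Dbm7 ends at 20, Cm7 ends at 25.
Beat 23 falls within Cm7.

Cm7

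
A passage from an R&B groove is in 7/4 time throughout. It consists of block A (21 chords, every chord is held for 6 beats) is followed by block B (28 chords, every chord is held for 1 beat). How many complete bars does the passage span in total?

A: 21 × 6 = 126 beats = 18 bars.
B: 28 × 1 = 28 beats = 4 bars.
Total: 18 + 4 = 22 bars.

22 bars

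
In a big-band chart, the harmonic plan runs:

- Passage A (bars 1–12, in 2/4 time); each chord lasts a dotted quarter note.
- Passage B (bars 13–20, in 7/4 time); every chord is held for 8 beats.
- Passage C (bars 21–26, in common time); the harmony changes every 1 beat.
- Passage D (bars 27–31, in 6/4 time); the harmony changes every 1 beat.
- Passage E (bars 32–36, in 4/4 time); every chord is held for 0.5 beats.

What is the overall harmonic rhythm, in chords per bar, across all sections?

A: 12 bars of 2 beats is 24 beats; at 1.5 beats each that's 16 chords.
B: 8 bars of 7 beats is 56 beats; at 8 beats each that's 7 chords.
C: 6 bars of 4 beats is 24 beats; at 1 beat each that's 24 chords.
D: 5 bars of 6 beats is 30 beats; at 1 beat each that's 30 chords.
E: 5 bars of 4 beats is 20 beats; at 0.5 beats each that's 40 chords.
Overall: 117 chords over 36 bars → 117/36 = 3.25 chords per bar.

3.25 chords per bar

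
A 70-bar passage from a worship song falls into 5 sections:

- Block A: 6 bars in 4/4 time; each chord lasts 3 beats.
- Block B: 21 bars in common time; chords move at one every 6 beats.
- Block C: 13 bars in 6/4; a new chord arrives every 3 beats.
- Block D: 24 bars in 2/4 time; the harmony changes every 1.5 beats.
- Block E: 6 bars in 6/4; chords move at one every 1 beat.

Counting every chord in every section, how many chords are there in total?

116 chords

A has 24 beats and chords last 3 each, so 8 chords.
B has 84 beats and chords last 6 each, so 14 chords.
C has 78 beats and chords last 3 each, so 26 chords.
D has 48 beats and chords last 1.5 each, so 32 chords.
E has 36 beats and chords last 1 each, so 36 chords.
Total: 8 + 14 + 26 + 32 + 36 = 116.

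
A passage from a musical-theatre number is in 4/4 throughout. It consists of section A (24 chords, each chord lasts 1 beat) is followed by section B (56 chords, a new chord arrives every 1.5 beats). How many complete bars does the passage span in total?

27 bars

A: 24 × 1 = 24 beats = 6 bars.
B: 56 × 1.5 = 84 beats = 21 bars.
Total: 6 + 21 = 27 bars.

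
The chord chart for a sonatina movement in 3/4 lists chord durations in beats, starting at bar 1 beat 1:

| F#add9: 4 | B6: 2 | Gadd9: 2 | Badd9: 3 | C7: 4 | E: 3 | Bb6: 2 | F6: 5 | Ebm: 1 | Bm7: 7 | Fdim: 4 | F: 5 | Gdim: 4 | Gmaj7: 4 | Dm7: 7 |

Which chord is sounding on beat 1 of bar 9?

F6

Beat 1 of bar 9 is beat (9−1)×3 + 1 = 25 overall.
Running totals: F#add9 ends at 4, B6 ends at 6, Gadd9 ends at 8, Badd9 ends at 11, C7 ends at 15, E ends at 18, Bb6 ends at 20, F6 ends at 25.
Beat 25 falls within F6.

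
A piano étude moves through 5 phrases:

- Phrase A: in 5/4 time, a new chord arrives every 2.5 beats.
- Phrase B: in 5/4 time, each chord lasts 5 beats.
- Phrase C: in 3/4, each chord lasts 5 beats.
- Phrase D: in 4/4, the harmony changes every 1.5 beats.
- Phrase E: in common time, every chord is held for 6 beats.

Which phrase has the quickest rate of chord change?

A: 5/2.5 = 2 chords/bar.
B: 5/5 = 1 chord/bar.
C: 3/5 = 0.6 chords/bar.
D: 4/1.5 = 8/3 chords/bar.
E: 4/6 = 2/3 chords/bar.
Fastest is D at 8/3 chords/bar.

Phrase D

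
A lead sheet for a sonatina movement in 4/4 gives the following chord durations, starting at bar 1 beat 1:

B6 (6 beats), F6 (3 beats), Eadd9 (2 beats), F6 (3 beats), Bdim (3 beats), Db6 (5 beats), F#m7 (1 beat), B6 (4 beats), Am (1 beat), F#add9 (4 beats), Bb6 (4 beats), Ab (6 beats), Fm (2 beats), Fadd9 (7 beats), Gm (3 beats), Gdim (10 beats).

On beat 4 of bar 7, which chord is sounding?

Am

Beat 4 of bar 7 is beat (7−1)×4 + 4 = 28 overall.
Running totals: B6 ends at 6, F6 ends at 9, Eadd9 ends at 11, F6 ends at 14, Bdim ends at 17, Db6 ends at 22, F#m7 ends at 23, B6 ends at 27, Am ends at 28.
Beat 28 falls within Am.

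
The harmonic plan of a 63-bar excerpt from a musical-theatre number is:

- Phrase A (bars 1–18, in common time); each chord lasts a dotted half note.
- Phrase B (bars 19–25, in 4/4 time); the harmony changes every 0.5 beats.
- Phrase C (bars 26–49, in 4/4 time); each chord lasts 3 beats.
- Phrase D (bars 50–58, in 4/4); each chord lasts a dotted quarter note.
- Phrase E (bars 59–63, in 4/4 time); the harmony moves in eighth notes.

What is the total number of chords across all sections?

A has 72 beats and chords last 3 each, so 24 chords.
B has 28 beats and chords last 0.5 each, so 56 chords.
C has 96 beats and chords last 3 each, so 32 chords.
D has 36 beats and chords last 1.5 each, so 24 chords.
E has 20 beats and chords last 0.5 each, so 40 chords.
Total: 24 + 56 + 32 + 24 + 40 = 176.

176 chords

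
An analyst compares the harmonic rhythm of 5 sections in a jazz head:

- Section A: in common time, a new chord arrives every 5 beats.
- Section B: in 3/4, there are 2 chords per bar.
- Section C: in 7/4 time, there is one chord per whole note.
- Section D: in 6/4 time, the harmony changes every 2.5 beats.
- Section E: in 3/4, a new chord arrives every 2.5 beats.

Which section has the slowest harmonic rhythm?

A: 4/5 = 0.8 chords/bar.
B: 3/1.5 = 2 chords/bar.
C: 7/4 = 1.75 chords/bar.
D: 6/2.5 = 2.4 chords/bar.
E: 3/2.5 = 1.2 chords/bar.
Slowest is A at 0.8 chords/bar.

Section A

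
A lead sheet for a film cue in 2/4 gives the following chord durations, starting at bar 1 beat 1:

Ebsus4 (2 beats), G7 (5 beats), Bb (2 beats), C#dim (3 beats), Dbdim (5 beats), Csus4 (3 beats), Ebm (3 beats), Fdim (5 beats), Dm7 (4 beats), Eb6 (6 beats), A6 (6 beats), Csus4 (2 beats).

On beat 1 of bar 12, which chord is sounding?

Ebm

Beat 1 of bar 12 is beat (12−1)×2 + 1 = 23 overall.
Running totals: Ebsus4 ends at 2, G7 ends at 7, Bb ends at 9, C#dim ends at 12, Dbdim ends at 17, Csus4 ends at 20, Ebm ends at 23.
Beat 23 falls within Ebm.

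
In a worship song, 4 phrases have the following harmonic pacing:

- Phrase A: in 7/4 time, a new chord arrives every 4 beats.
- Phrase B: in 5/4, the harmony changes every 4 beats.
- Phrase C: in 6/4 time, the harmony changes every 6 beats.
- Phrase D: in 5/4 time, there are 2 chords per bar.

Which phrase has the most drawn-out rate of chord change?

Phrase C

A: each chord is 4 beats in 7/4, so 1.75 per bar.
B: each chord is 4 beats in 5/4, so 1.25 per bar.
C: each chord is 6 beats in 6/4, so 1 per bar.
D: each chord is 2.5 beats in 5/4, so 2 per bar.
Slowest is C at 1 chords/bar.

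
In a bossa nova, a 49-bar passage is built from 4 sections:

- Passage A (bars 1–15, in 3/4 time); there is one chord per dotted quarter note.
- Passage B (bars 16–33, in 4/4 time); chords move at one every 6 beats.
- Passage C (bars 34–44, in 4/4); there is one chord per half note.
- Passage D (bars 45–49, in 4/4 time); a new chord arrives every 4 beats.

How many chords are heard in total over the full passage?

69 chords

A: 15·3 = 45 beats, 45/1.5 = 30 chords.
B: 18·4 = 72 beats, 72/6 = 12 chords.
C: 11·4 = 44 beats, 44/2 = 22 chords.
D: 5·4 = 20 beats, 20/4 = 5 chords.
Total: 30 + 12 + 22 + 5 = 69.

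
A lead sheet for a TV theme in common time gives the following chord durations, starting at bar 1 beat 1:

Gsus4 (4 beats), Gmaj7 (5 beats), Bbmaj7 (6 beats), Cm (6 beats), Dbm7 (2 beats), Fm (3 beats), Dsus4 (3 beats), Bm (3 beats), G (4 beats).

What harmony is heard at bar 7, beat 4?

Dsus4

Beat 4 of bar 7 is beat (7−1)×4 + 4 = 28 overall.
Running totals: Gsus4 ends at 4, Gmaj7 ends at 9, Bbmaj7 ends at 15, Cm ends at 21, Dbm7 ends at 23, Fm ends at 26, Dsus4 ends at 29.
Beat 28 falls within Dsus4.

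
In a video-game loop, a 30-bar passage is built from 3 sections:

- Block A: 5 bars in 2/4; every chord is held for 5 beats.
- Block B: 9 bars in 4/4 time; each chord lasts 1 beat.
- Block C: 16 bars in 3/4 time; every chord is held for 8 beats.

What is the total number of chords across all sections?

44 chords

A has 10 beats and chords last 5 each, so 2 chords.
B has 36 beats and chords last 1 each, so 36 chords.
C has 48 beats and chords last 8 each, so 6 chords.
Total: 2 + 36 + 6 = 44.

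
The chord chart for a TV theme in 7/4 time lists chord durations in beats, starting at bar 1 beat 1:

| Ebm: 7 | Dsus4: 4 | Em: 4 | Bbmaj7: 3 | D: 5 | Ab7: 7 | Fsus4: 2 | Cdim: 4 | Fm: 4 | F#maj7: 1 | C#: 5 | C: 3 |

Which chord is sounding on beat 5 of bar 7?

C

Beat 5 of bar 7 is beat (7−1)×7 + 5 = 47 overall.
Running totals: Ebm ends at 7, Dsus4 ends at 11, Em ends at 15, Bbmaj7 ends at 18, D ends at 23, Ab7 ends at 30, Fsus4 ends at 32, Cdim ends at 36, Fm ends at 40, F#maj7 ends at 41, C# ends at 46, C ends at 49.
Beat 47 falls within C.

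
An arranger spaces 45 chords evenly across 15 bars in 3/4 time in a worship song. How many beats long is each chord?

15 bars × 3 beats/bar = 45 beats total.
45 beats ÷ 45 chords = 1 beats per chord.
(That is a quarter note.)

1 beat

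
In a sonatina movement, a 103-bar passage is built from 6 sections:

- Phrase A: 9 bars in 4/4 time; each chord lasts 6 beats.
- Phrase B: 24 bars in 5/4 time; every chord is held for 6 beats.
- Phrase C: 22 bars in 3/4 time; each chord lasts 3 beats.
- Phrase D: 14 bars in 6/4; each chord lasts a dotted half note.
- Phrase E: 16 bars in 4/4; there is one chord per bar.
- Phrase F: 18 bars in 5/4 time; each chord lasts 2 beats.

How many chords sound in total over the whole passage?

A: 9 bars × 4 beats = 36 beats; 6 beats/chord → 6 chords.
B: 24 bars × 5 beats = 120 beats; 6 beats/chord → 20 chords.
C: 22 bars × 3 beats = 66 beats; 3 beats/chord → 22 chords.
D: 14 bars × 6 beats = 84 beats; 3 beats/chord → 28 chords.
E: 16 bars × 4 beats = 64 beats; 4 beats/chord → 16 chords.
F: 18 bars × 5 beats = 90 beats; 2 beats/chord → 45 chords.
Total: 6 + 20 + 22 + 28 + 16 + 45 = 137.

137 chords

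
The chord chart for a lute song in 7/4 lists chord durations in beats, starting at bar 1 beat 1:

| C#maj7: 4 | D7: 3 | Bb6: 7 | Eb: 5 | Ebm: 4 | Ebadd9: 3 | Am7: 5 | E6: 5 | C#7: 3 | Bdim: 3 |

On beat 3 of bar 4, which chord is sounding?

Ebadd9

Beat 3 of bar 4 is beat (4−1)×7 + 3 = 24 overall.
Running totals: C#maj7 ends at 4, D7 ends at 7, Bb6 ends at 14, Eb ends at 19, Ebm ends at 23, Ebadd9 ends at 26.
Beat 24 falls within Ebadd9.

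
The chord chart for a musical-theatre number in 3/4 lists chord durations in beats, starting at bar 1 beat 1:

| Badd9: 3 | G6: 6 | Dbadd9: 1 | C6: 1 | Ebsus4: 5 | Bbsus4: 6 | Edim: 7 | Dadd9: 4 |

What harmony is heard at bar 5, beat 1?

Ebsus4

Beat 1 of bar 5 is beat (5−1)×3 + 1 = 13 overall.
Running totals: Badd9 ends at 3, G6 ends at 9, Dbadd9 ends at 10, C6 ends at 11, Ebsus4 ends at 16.
Beat 13 falls within Ebsus4.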